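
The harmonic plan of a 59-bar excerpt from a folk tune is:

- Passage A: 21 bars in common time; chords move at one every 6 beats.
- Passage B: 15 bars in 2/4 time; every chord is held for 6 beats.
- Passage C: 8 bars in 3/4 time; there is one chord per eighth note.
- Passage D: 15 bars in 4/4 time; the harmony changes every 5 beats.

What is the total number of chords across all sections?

79 chords

A has 84 beats and chords last 6 each, so 14 chords.
B has 30 beats and chords last 6 each, so 5 chords.
C has 24 beats and chords last 0.5 each, so 48 chords.
D has 60 beats and chords last 5 each, so 12 chords.
Total: 14 + 5 + 48 + 12 = 79.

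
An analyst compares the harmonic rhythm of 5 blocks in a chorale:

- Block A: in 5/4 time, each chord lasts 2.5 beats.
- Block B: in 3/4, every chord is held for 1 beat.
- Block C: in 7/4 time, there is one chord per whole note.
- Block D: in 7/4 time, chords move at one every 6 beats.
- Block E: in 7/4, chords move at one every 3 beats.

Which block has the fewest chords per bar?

Block D

A: each chord is 2.5 beats in 5/4, so 2 per bar.
B: each chord is 1 beat in 3/4, so 3 per bar.
C: each chord is 4 beats in 7/4, so 1.75 per bar.
D: each chord is 6 beats in 7/4, so 7/6 per bar.
E: each chord is 3 beats in 7/4, so 7/3 per bar.
Slowest is D at 7/6 chords/bar.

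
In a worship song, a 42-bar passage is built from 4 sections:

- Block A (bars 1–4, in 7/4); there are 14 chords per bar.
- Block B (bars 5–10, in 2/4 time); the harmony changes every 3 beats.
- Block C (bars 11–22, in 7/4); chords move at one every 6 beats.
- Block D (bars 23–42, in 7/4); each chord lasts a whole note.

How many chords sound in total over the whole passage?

109 chords

A: 4 bars × 7 beats = 28 beats; 0.5 beats/chord → 56 chords.
B: 6 bars × 2 beats = 12 beats; 3 beats/chord → 4 chords.
C: 12 bars × 7 beats = 84 beats; 6 beats/chord → 14 chords.
D: 20 bars × 7 beats = 140 beats; 4 beats/chord → 35 chords.
Total: 56 + 4 + 14 + 35 = 109.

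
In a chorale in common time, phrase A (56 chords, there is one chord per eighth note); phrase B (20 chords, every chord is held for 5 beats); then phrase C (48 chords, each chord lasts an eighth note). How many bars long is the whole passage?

38 bars

A: 56 × 0.5 = 28 beats = 7 bars.
B: 20 × 5 = 100 beats = 25 bars.
C: 48 × 0.5 = 24 beats = 6 bars.
Total: 7 + 25 + 6 = 38 bars.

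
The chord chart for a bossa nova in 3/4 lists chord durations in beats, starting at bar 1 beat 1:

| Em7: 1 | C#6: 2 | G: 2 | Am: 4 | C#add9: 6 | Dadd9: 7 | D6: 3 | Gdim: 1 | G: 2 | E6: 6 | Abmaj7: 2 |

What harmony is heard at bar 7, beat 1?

Dadd9

Beat 1 of bar 7 is beat (7−1)×3 + 1 = 19 overall.
Running totals: Em7 ends at 1, C#6 ends at 3, G ends at 5, Am ends at 9, C#add9 ends at 15, Dadd9 ends at 22.
Beat 19 falls within Dadd9.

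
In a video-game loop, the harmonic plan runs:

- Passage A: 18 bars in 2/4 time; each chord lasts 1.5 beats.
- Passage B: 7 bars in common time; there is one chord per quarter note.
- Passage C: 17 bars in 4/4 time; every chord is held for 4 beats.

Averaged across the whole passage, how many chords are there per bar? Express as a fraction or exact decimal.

A: 18 bars of 2 beats is 36 beats; at 1.5 beats each that's 24 chords.
B: 7 bars of 4 beats is 28 beats; at 1 beat each that's 28 chords.
C: 17 bars of 4 beats is 68 beats; at 4 beats each that's 17 chords.
Overall: 69 chords over 42 bars → 69/42 = 23/14 chords per bar.

23/14 chords per bar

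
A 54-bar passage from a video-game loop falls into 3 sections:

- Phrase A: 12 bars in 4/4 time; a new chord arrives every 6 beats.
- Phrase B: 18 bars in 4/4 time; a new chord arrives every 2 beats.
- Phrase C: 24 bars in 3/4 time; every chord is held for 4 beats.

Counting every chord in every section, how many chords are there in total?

A: 12·4 = 48 beats, 48/6 = 8 chords.
B: 18·4 = 72 beats, 72/2 = 36 chords.
C: 24·3 = 72 beats, 72/4 = 18 chords.
Total: 8 + 36 + 18 = 62.

62 chords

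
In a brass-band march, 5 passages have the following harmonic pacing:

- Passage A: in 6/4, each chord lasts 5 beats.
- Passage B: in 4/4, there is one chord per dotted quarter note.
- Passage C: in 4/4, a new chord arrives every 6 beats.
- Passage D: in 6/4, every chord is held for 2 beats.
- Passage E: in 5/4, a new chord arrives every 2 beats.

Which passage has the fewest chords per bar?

A: 6/5 = 1.2 chords/bar.
B: 4/1.5 = 8/3 chords/bar.
C: 4/6 = 2/3 chords/bar.
D: 6/2 = 3 chords/bar.
E: 5/2 = 2.5 chords/bar.
Slowest is C at 2/3 chords/bar.

Passage C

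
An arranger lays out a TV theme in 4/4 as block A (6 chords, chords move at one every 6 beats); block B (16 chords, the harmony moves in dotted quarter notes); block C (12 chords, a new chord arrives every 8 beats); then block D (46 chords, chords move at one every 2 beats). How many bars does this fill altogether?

62 bars

A: 6 × 6 = 36 beats = 9 bars.
B: 16 × 1.5 = 24 beats = 6 bars.
C: 12 × 8 = 96 beats = 24 bars.
D: 46 × 2 = 92 beats = 23 bars.
Total: 9 + 6 + 24 + 23 = 62 bars.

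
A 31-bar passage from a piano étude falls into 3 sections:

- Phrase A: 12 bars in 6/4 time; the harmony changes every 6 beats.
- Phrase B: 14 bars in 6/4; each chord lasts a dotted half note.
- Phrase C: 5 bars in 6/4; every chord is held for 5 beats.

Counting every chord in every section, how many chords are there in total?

46 chords

A: 12·6 = 72 beats, 72/6 = 12 chords.
B: 14·6 = 84 beats, 84/3 = 28 chords.
C: 5·6 = 30 beats, 30/5 = 6 chords.
Total: 12 + 28 + 6 = 46.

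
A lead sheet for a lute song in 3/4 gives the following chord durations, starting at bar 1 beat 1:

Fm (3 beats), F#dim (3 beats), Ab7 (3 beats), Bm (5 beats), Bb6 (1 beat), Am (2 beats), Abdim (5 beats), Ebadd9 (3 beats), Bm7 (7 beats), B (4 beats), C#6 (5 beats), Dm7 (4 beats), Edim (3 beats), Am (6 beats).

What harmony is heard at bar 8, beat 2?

Beat 2 of bar 8 is beat (8−1)×3 + 2 = 23 overall.
Running totals: Fm ends at 3, F#dim ends at 6, Ab7 ends at 9, Bm ends at 14, Bb6 ends at 15, Am ends at 17, Abdim ends at 22, Ebadd9 ends at 25.
Beat 23 falls within Ebadd9.

Ebadd9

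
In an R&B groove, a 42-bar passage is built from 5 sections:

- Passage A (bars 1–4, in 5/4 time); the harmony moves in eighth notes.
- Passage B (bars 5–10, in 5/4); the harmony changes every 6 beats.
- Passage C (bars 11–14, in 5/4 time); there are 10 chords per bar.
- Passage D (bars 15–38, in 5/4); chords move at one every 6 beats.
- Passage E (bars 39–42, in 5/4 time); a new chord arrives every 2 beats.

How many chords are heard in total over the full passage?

A: 4 bars × 5 beats = 20 beats; 0.5 beats/chord → 40 chords.
B: 6 bars × 5 beats = 30 beats; 6 beats/chord → 5 chords.
C: 4 bars × 5 beats = 20 beats; 0.5 beats/chord → 40 chords.
D: 24 bars × 5 beats = 120 beats; 6 beats/chord → 20 chords.
E: 4 bars × 5 beats = 20 beats; 2 beats/chord → 10 chords.
Total: 40 + 5 + 40 + 20 + 10 = 115.

115 chords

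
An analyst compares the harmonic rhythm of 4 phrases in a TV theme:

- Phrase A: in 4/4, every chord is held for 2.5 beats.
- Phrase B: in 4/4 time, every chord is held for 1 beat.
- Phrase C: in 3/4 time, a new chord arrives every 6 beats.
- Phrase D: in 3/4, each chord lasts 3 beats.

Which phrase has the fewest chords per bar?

A: 4 beats/bar ÷ 2.5 beats/chord = 1.6 chords/bar.
B: 4 beats/bar ÷ 1 beat/chord = 4 chords/bar.
C: 3 beats/bar ÷ 6 beats/chord = 0.5 chords/bar.
D: 3 beats/bar ÷ 3 beats/chord = 1 chord/bar.
Slowest is C at 0.5 chords/bar.

Phrase C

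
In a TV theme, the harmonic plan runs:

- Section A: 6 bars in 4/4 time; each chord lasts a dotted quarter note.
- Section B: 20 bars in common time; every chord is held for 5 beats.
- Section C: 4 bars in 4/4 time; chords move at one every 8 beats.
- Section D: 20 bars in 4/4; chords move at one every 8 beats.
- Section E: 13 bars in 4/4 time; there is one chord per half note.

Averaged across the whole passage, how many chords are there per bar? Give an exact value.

10/9 chords per bar

A: 6 × 4 = 24 beats ÷ 1.5 = 16 chords.
B: 20 × 4 = 80 beats ÷ 5 = 16 chords.
C: 4 × 4 = 16 beats ÷ 8 = 2 chords.
D: 20 × 4 = 80 beats ÷ 8 = 10 chords.
E: 13 × 4 = 52 beats ÷ 2 = 26 chords.
Overall: 70 chords over 63 bars → 70/63 = 10/9 chords per bar.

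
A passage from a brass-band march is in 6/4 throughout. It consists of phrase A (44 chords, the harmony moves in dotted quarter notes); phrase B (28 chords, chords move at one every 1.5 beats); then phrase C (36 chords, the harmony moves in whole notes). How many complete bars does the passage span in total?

A: 44 × 1.5 = 66 beats = 11 bars.
B: 28 × 1.5 = 42 beats = 7 bars.
C: 36 × 4 = 144 beats = 24 bars.
Total: 11 + 7 + 24 = 42 bars.

42 bars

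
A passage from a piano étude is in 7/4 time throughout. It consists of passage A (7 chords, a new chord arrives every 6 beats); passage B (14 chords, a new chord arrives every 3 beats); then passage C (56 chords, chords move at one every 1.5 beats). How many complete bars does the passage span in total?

A: 7 × 6 = 42 beats = 6 bars.
B: 14 × 3 = 42 beats = 6 bars.
C: 56 × 1.5 = 84 beats = 12 bars.
Total: 6 + 6 + 12 = 24 bars.

24 bars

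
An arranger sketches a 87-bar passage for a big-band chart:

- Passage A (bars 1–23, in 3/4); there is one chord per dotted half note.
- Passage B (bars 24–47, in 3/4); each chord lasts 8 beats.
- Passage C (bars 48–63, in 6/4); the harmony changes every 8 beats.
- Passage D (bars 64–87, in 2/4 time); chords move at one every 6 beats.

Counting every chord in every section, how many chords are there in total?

A: 23·3 = 69 beats, 69/3 = 23 chords.
B: 24·3 = 72 beats, 72/8 = 9 chords.
C: 16·6 = 96 beats, 96/8 = 12 chords.
D: 24·2 = 48 beats, 48/6 = 8 chords.
Total: 23 + 9 + 12 + 8 = 52.

52 chords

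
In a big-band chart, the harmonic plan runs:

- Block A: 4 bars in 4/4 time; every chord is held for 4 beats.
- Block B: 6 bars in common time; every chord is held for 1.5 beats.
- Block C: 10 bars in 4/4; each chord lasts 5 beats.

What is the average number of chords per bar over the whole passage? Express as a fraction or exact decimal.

1.4 chords per bar

A: 4 bars of 4 beats is 16 beats; at 4 beats each that's 4 chords.
B: 6 bars of 4 beats is 24 beats; at 1.5 beats each that's 16 chords.
C: 10 bars of 4 beats is 40 beats; at 5 beats each that's 8 chords.
Overall: 28 chords over 20 bars → 28/20 = 1.4 chords per bar.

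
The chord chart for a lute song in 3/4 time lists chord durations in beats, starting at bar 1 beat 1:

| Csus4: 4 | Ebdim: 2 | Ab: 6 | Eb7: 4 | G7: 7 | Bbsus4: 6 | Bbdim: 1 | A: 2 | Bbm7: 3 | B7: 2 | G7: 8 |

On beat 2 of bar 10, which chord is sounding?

Beat 2 of bar 10 is beat (10−1)×3 + 2 = 29 overall.
Running totals: Csus4 ends at 4, Ebdim ends at 6, Ab ends at 12, Eb7 ends at 16, G7 ends at 23, Bbsus4 ends at 29.
Beat 29 falls within Bbsus4.

Bbsus4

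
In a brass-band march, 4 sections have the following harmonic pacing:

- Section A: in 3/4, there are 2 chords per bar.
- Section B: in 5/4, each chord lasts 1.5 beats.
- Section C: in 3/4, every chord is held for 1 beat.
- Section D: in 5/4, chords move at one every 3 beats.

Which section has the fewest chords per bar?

A: 3 beats/bar ÷ 1.5 beats/chord = 2 chords/bar.
B: 5 beats/bar ÷ 1.5 beats/chord = 10/3 chords/bar.
C: 3 beats/bar ÷ 1 beat/chord = 3 chords/bar.
D: 5 beats/bar ÷ 3 beats/chord = 5/3 chords/bar.
Slowest is D at 5/3 chords/bar.

Section D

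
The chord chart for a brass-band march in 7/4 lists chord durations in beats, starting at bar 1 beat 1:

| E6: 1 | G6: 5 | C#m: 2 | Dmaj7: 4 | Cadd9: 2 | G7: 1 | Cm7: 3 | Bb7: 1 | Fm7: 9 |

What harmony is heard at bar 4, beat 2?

Fm7

Beat 2 of bar 4 is beat (4−1)×7 + 2 = 23 overall.
Running totals: E6 ends at 1, G6 ends at 6, C#m ends at 8, Dmaj7 ends at 12, Cadd9 ends at 14, G7 ends at 15, Cm7 ends at 18, Bb7 ends at 19, Fm7 ends at 28.
Beat 23 falls within Fm7.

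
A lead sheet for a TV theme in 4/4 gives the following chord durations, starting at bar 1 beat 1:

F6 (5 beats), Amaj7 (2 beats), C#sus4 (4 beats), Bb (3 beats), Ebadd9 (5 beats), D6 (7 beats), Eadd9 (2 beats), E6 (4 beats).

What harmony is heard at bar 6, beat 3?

Beat 3 of bar 6 is beat (6−1)×4 + 3 = 23 overall.
Running totals: F6 ends at 5, Amaj7 ends at 7, C#sus4 ends at 11, Bb ends at 14, Ebadd9 ends at 19, D6 ends at 26.
Beat 23 falls within D6.

D6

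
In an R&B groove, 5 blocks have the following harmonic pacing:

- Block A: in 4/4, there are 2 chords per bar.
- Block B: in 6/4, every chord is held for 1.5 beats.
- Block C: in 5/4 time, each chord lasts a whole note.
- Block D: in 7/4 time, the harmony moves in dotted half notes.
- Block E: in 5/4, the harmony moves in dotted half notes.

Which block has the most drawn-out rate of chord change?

Block C

A: each chord is 2 beats in 4/4, so 2 per bar.
B: each chord is 1.5 beats in 6/4, so 4 per bar.
C: each chord is 4 beats in 5/4, so 1.25 per bar.
D: each chord is 3 beats in 7/4, so 7/3 per bar.
E: each chord is 3 beats in 5/4, so 5/3 per bar.
Slowest is C at 1.25 chords/bar.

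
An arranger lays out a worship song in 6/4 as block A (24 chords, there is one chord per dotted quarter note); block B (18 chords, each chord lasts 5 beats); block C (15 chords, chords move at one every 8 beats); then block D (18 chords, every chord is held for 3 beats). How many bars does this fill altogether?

A: 24 × 1.5 = 36 beats = 6 bars.
B: 18 × 5 = 90 beats = 15 bars.
C: 15 × 8 = 120 beats = 20 bars.
D: 18 × 3 = 54 beats = 9 bars.
Total: 6 + 15 + 20 + 9 = 50 bars.

50 bars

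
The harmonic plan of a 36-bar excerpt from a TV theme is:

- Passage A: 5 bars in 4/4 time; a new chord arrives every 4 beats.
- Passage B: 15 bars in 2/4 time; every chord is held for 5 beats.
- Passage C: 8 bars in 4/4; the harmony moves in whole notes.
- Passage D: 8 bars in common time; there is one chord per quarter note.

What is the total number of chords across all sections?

51 chords

A: 5 bars × 4 beats = 20 beats; 4 beats/chord → 5 chords.
B: 15 bars × 2 beats = 30 beats; 5 beats/chord → 6 chords.
C: 8 bars × 4 beats = 32 beats; 4 beats/chord → 8 chords.
D: 8 bars × 4 beats = 32 beats; 1 beat/chord → 32 chords.
Total: 5 + 6 + 8 + 32 = 51.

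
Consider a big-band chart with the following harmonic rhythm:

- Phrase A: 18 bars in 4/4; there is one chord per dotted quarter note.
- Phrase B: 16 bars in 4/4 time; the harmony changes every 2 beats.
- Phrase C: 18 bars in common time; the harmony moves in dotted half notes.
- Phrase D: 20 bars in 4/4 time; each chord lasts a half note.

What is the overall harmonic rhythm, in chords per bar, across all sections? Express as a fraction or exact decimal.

A: 18 bars of 4 beats is 72 beats; at 1.5 beats each that's 48 chords.
B: 16 bars of 4 beats is 64 beats; at 2 beats each that's 32 chords.
C: 18 bars of 4 beats is 72 beats; at 3 beats each that's 24 chords.
D: 20 bars of 4 beats is 80 beats; at 2 beats each that's 40 chords.
Overall: 144 chords over 72 bars → 144/72 = 2 chords per bar.

2 chords per bar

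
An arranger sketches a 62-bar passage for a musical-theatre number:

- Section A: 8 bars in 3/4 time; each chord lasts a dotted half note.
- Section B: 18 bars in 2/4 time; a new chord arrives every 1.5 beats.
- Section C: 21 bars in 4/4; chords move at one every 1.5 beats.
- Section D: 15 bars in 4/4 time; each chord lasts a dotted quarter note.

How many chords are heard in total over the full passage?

A: 8 bars × 3 beats = 24 beats; 3 beats/chord → 8 chords.
B: 18 bars × 2 beats = 36 beats; 1.5 beats/chord → 24 chords.
C: 21 bars × 4 beats = 84 beats; 1.5 beats/chord → 56 chords.
D: 15 bars × 4 beats = 60 beats; 1.5 beats/chord → 40 chords.
Total: 8 + 24 + 56 + 40 = 128.

128 chords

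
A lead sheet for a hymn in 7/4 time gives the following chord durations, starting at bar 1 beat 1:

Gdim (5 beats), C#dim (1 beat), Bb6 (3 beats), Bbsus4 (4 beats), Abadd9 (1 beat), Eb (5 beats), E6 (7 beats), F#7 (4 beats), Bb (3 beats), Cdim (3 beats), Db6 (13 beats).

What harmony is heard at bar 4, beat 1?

E6

Beat 1 of bar 4 is beat (4−1)×7 + 1 = 22 overall.
Running totals: Gdim ends at 5, C#dim ends at 6, Bb6 ends at 9, Bbsus4 ends at 13, Abadd9 ends at 14, Eb ends at 19, E6 ends at 26.
Beat 22 falls within E6.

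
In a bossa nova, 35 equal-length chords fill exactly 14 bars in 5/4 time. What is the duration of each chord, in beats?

2 beats

14 bars × 5 beats/bar = 70 beats total.
70 beats ÷ 35 chords = 2 beats per chord.
(That is a half note.)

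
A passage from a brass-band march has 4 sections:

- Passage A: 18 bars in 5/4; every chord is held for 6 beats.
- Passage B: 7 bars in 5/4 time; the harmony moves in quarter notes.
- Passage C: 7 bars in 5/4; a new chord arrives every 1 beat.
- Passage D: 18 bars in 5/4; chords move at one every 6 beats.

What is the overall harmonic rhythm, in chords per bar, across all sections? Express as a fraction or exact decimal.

2 chords per bar

A: 18 × 5 = 90 beats ÷ 6 = 15 chords.
B: 7 × 5 = 35 beats ÷ 1 = 35 chords.
C: 7 × 5 = 35 beats ÷ 1 = 35 chords.
D: 18 × 5 = 90 beats ÷ 6 = 15 chords.
Overall: 100 chords over 50 bars → 100/50 = 2 chords per bar.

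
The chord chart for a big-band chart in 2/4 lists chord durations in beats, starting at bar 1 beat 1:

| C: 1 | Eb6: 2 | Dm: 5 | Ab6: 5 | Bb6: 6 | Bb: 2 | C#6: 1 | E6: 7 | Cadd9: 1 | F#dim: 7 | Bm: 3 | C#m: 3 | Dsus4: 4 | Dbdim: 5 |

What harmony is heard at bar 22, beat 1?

C#m

Beat 1 of bar 22 is beat (22−1)×2 + 1 = 43 overall.
Running totals: C ends at 1, Eb6 ends at 3, Dm ends at 8, Ab6 ends at 13, Bb6 ends at 19, Bb ends at 21, C#6 ends at 22, E6 ends at 29, Cadd9 ends at 30, F#dim ends at 37, Bm ends at 40, C#m ends at 43.
Beat 43 falls within C#m.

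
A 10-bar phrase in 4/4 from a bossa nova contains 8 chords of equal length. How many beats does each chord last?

10 bars × 4 beats/bar = 40 beats total.
40 beats ÷ 8 chords = 5 beats per chord.

5 beats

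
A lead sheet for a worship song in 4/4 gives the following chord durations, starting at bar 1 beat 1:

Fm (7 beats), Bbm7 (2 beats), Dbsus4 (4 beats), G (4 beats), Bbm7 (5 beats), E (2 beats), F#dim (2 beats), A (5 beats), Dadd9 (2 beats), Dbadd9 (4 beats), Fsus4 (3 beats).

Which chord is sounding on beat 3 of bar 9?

Beat 3 of bar 9 is beat (9−1)×4 + 3 = 35 overall.
Running totals: Fm ends at 7, Bbm7 ends at 9, Dbsus4 ends at 13, G ends at 17, Bbm7 ends at 22, E ends at 24, F#dim ends at 26, A ends at 31, Dadd9 ends at 33, Dbadd9 ends at 37.
Beat 35 falls within Dbadd9.

Dbadd9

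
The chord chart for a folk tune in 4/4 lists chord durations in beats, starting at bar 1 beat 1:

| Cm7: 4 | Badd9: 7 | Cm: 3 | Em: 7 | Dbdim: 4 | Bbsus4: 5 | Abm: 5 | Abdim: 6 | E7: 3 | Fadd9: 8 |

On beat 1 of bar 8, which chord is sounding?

Beat 1 of bar 8 is beat (8−1)×4 + 1 = 29 overall.
Running totals: Cm7 ends at 4, Badd9 ends at 11, Cm ends at 14, Em ends at 21, Dbdim ends at 25, Bbsus4 ends at 30.
Beat 29 falls within Bbsus4.

Bbsus4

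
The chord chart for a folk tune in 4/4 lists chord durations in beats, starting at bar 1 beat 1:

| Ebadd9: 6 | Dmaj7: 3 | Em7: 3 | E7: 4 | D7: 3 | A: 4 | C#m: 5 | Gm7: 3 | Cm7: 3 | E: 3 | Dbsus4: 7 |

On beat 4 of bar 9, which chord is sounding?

Beat 4 of bar 9 is beat (9−1)×4 + 4 = 36 overall.
Running totals: Ebadd9 ends at 6, Dmaj7 ends at 9, Em7 ends at 12, E7 ends at 16, D7 ends at 19, A ends at 23, C#m ends at 28, Gm7 ends at 31, Cm7 ends at 34, E ends at 37.
Beat 36 falls within E.

E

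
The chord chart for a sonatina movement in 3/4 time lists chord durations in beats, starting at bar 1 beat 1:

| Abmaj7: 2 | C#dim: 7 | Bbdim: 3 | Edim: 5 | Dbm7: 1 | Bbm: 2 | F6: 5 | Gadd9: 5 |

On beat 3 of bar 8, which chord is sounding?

F6

Beat 3 of bar 8 is beat (8−1)×3 + 3 = 24 overall.
Running totals: Abmaj7 ends at 2, C#dim ends at 9, Bbdim ends at 12, Edim ends at 17, Dbm7 ends at 18, Bbm ends at 20, F6 ends at 25.
Beat 24 falls within F6.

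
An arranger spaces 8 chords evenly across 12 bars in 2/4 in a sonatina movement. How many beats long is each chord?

12 bars × 2 beats/bar = 24 beats total.
24 beats ÷ 8 chords = 3 beats per chord.
(That is a dotted half note.)

3 beats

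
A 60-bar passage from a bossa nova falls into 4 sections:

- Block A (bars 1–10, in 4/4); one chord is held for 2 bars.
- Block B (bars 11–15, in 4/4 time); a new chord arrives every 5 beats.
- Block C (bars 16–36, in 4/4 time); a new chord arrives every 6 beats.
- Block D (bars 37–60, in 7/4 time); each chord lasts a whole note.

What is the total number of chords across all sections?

A: 10 bars × 4 beats = 40 beats; 8 beats/chord → 5 chords.
B: 5 bars × 4 beats = 20 beats; 5 beats/chord → 4 chords.
C: 21 bars × 4 beats = 84 beats; 6 beats/chord → 14 chords.
D: 24 bars × 7 beats = 168 beats; 4 beats/chord → 42 chords.
Total: 5 + 4 + 14 + 42 = 65.

65 chords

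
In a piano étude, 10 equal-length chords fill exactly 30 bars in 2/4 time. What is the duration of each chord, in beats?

30 bars × 2 beats/bar = 60 beats total.
60 beats ÷ 10 chords = 6 beats per chord.

6 beats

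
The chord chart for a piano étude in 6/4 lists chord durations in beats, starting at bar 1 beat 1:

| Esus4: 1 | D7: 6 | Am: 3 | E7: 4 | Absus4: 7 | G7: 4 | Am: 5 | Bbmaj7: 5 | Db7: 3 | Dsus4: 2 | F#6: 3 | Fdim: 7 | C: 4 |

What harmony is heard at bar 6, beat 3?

Beat 3 of bar 6 is beat (6−1)×6 + 3 = 33 overall.
Running totals: Esus4 ends at 1, D7 ends at 7, Am ends at 10, E7 ends at 14, Absus4 ends at 21, G7 ends at 25, Am ends at 30, Bbmaj7 ends at 35.
Beat 33 falls within Bbmaj7.

Bbmaj7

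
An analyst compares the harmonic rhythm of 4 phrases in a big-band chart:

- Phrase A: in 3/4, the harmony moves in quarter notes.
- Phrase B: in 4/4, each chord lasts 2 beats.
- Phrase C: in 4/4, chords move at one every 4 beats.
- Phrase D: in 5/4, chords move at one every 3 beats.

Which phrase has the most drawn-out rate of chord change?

Phrase C

A: 3/1 = 3 chords/bar.
B: 4/2 = 2 chords/bar.
C: 4/4 = 1 chord/bar.
D: 5/3 = 5/3 chords/bar.
Slowest is C at 1 chords/bar.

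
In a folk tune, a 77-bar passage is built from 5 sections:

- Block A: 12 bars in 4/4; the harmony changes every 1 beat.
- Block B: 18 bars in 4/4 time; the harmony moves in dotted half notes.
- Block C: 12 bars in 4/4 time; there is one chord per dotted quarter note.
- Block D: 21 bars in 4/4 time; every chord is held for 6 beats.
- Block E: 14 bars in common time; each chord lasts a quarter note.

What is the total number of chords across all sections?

A has 48 beats and chords last 1 each, so 48 chords.
B has 72 beats and chords last 3 each, so 24 chords.
C has 48 beats and chords last 1.5 each, so 32 chords.
D has 84 beats and chords last 6 each, so 14 chords.
E has 56 beats and chords last 1 each, so 56 chords.
Total: 48 + 24 + 32 + 14 + 56 = 174.

174 chords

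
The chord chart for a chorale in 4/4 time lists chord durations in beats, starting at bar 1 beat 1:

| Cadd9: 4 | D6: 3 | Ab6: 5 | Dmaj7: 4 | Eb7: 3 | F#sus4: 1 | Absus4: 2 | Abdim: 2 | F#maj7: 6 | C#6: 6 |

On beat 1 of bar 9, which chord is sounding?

C#6

Beat 1 of bar 9 is beat (9−1)×4 + 1 = 33 overall.
Running totals: Cadd9 ends at 4, D6 ends at 7, Ab6 ends at 12, Dmaj7 ends at 16, Eb7 ends at 19, F#sus4 ends at 20, Absus4 ends at 22, Abdim ends at 24, F#maj7 ends at 30, C#6 ends at 36.
Beat 33 falls within C#6.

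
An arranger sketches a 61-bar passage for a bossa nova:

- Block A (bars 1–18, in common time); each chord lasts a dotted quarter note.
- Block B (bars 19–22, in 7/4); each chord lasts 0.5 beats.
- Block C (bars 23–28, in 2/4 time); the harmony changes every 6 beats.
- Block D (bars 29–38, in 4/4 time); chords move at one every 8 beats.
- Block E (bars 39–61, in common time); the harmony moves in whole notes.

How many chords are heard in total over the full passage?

A: 18·4 = 72 beats, 72/1.5 = 48 chords.
B: 4·7 = 28 beats, 28/0.5 = 56 chords.
C: 6·2 = 12 beats, 12/6 = 2 chords.
D: 10·4 = 40 beats, 40/8 = 5 chords.
E: 23·4 = 92 beats, 92/4 = 23 chords.
Total: 48 + 56 + 2 + 5 + 23 = 134.

134 chords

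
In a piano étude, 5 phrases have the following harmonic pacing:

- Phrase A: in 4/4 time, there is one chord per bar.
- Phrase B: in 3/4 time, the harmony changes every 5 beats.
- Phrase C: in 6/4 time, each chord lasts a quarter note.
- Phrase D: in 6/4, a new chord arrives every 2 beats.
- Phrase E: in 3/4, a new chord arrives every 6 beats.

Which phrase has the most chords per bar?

A: each chord is 4 beats in 4/4, so 1 per bar.
B: each chord is 5 beats in 3/4, so 0.6 per bar.
C: each chord is 1 beat in 6/4, so 6 per bar.
D: each chord is 2 beats in 6/4, so 3 per bar.
E: each chord is 6 beats in 3/4, so 0.5 per bar.
Fastest is C at 6 chords/bar.

Phrase C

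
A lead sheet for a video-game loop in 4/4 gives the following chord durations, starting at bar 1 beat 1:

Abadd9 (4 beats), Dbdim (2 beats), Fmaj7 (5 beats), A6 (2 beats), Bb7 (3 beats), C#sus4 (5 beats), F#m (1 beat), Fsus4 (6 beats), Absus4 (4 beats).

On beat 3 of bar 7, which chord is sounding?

Fsus4

Beat 3 of bar 7 is beat (7−1)×4 + 3 = 27 overall.
Running totals: Abadd9 ends at 4, Dbdim ends at 6, Fmaj7 ends at 11, A6 ends at 13, Bb7 ends at 16, C#sus4 ends at 21, F#m ends at 22, Fsus4 ends at 28.
Beat 27 falls within Fsus4.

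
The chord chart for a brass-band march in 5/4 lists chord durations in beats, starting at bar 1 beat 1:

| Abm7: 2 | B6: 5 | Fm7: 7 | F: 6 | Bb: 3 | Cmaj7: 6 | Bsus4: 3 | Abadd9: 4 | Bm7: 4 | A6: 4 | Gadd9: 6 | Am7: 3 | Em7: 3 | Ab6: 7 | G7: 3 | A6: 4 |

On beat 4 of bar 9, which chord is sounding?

A6

Beat 4 of bar 9 is beat (9−1)×5 + 4 = 44 overall.
Running totals: Abm7 ends at 2, B6 ends at 7, Fm7 ends at 14, F ends at 20, Bb ends at 23, Cmaj7 ends at 29, Bsus4 ends at 32, Abadd9 ends at 36, Bm7 ends at 40, A6 ends at 44.
Beat 44 falls within A6.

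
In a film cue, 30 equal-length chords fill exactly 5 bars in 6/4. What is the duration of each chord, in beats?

5 bars × 6 beats/bar = 30 beats total.
30 beats ÷ 30 chords = 1 beats per chord.
(That is a quarter note.)

1 beat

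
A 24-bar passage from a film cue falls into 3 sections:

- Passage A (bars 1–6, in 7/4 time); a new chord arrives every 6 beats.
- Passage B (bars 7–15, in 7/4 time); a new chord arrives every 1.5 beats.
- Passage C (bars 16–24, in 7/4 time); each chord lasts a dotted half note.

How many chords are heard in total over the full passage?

70 chords

A: 6·7 = 42 beats, 42/6 = 7 chords.
B: 9·7 = 63 beats, 63/1.5 = 42 chords.
C: 9·7 = 63 beats, 63/3 = 21 chords.
Total: 7 + 42 + 21 = 70.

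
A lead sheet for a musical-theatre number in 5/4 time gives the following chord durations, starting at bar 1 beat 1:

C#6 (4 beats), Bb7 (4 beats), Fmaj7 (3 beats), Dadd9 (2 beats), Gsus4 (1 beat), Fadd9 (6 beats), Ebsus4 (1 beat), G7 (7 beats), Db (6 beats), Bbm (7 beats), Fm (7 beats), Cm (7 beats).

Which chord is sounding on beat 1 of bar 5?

Beat 1 of bar 5 is beat (5−1)×5 + 1 = 21 overall.
Running totals: C#6 ends at 4, Bb7 ends at 8, Fmaj7 ends at 11, Dadd9 ends at 13, Gsus4 ends at 14, Fadd9 ends at 20, Ebsus4 ends at 21.
Beat 21 falls within Ebsus4.

Ebsus4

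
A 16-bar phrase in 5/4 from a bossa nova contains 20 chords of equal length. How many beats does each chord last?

16 bars × 5 beats/bar = 80 beats total.
80 beats ÷ 20 chords = 4 beats per chord.
(That is a whole note.)

4 beats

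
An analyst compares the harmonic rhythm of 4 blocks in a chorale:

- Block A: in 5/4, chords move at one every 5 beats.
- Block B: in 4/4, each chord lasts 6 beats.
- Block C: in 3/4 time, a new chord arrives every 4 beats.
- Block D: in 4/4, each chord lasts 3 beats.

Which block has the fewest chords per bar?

Block B

A: 5/5 = 1 chord/bar.
B: 4/6 = 2/3 chords/bar.
C: 3/4 = 0.75 chords/bar.
D: 4/3 = 4/3 chords/bar.
Slowest is B at 2/3 chords/bar.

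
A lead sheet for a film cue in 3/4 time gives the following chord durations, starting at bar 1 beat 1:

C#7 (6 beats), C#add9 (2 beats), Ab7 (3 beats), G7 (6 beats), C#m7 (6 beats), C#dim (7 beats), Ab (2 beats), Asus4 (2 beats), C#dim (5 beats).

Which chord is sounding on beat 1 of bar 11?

Ab

Beat 1 of bar 11 is beat (11−1)×3 + 1 = 31 overall.
Running totals: C#7 ends at 6, C#add9 ends at 8, Ab7 ends at 11, G7 ends at 17, C#m7 ends at 23, C#dim ends at 30, Ab ends at 32.
Beat 31 falls within Ab.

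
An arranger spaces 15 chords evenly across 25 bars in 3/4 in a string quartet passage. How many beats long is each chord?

5 beats

25 bars × 3 beats/bar = 75 beats total.
75 beats ÷ 15 chords = 5 beats per chord.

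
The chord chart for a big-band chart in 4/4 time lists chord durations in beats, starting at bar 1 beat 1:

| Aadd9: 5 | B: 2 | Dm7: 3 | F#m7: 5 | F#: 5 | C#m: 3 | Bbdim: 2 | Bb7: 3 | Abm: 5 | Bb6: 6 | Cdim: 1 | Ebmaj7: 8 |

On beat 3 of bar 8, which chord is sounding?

Abm

Beat 3 of bar 8 is beat (8−1)×4 + 3 = 31 overall.
Running totals: Aadd9 ends at 5, B ends at 7, Dm7 ends at 10, F#m7 ends at 15, F# ends at 20, C#m ends at 23, Bbdim ends at 25, Bb7 ends at 28, Abm ends at 33.
Beat 31 falls within Abm.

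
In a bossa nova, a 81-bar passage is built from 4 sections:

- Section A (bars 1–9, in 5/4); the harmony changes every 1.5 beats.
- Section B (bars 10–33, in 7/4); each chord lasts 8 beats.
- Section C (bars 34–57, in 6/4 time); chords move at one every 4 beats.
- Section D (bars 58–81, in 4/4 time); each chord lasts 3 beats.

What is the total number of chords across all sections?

119 chords

A: 9·5 = 45 beats, 45/1.5 = 30 chords.
B: 24·7 = 168 beats, 168/8 = 21 chords.
C: 24·6 = 144 beats, 144/4 = 36 chords.
D: 24·4 = 96 beats, 96/3 = 32 chords.
Total: 30 + 21 + 36 + 32 = 119.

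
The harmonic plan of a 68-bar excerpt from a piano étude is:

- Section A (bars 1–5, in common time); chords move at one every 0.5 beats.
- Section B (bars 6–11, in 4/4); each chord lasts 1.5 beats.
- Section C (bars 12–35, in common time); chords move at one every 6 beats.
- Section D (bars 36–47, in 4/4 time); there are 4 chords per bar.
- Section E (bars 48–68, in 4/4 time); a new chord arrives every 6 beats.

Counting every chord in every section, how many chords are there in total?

134 chords

A has 20 beats and chords last 0.5 each, so 40 chords.
B has 24 beats and chords last 1.5 each, so 16 chords.
C has 96 beats and chords last 6 each, so 16 chords.
D has 48 beats and chords last 1 each, so 48 chords.
E has 84 beats and chords last 6 each, so 14 chords.
Total: 40 + 16 + 16 + 48 + 14 = 134.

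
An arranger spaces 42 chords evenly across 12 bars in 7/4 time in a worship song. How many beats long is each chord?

12 bars × 7 beats/bar = 84 beats total.
84 beats ÷ 42 chords = 2 beats per chord.
(That is a half note.)

2 beats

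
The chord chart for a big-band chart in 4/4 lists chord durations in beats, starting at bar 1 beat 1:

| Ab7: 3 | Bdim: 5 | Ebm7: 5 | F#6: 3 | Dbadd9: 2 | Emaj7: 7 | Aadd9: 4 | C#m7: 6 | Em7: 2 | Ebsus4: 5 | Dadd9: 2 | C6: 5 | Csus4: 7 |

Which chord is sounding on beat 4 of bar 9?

Em7

Beat 4 of bar 9 is beat (9−1)×4 + 4 = 36 overall.
Running totals: Ab7 ends at 3, Bdim ends at 8, Ebm7 ends at 13, F#6 ends at 16, Dbadd9 ends at 18, Emaj7 ends at 25, Aadd9 ends at 29, C#m7 ends at 35, Em7 ends at 37.
Beat 36 falls within Em7.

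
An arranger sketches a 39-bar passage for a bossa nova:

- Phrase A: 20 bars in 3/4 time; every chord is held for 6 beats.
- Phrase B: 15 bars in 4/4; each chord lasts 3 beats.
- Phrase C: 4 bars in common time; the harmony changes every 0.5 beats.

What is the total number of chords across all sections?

62 chords

A: 20 bars × 3 beats = 60 beats; 6 beats/chord → 10 chords.
B: 15 bars × 4 beats = 60 beats; 3 beats/chord → 20 chords.
C: 4 bars × 4 beats = 16 beats; 0.5 beats/chord → 32 chords.
Total: 10 + 20 + 32 = 62.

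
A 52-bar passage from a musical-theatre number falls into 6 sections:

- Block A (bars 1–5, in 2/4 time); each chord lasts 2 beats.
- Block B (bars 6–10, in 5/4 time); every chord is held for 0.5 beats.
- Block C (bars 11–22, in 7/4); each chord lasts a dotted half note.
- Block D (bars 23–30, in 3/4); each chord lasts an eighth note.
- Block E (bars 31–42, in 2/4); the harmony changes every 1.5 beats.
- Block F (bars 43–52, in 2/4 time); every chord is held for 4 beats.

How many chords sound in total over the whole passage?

A has 10 beats and chords last 2 each, so 5 chords.
B has 25 beats and chords last 0.5 each, so 50 chords.
C has 84 beats and chords last 3 each, so 28 chords.
D has 24 beats and chords last 0.5 each, so 48 chords.
E has 24 beats and chords last 1.5 each, so 16 chords.
F has 20 beats and chords last 4 each, so 5 chords.
Total: 5 + 50 + 28 + 48 + 16 + 5 = 152.

152 chords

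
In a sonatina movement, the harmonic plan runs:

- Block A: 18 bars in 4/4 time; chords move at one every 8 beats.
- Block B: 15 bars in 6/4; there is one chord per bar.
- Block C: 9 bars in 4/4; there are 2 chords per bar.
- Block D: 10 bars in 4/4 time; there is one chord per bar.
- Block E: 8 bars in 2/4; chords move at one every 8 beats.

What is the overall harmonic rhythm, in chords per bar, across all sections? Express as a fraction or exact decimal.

A: 18 × 4 = 72 beats ÷ 8 = 9 chords.
B: 15 × 6 = 90 beats ÷ 6 = 15 chords.
C: 9 × 4 = 36 beats ÷ 2 = 18 chords.
D: 10 × 4 = 40 beats ÷ 4 = 10 chords.
E: 8 × 2 = 16 beats ÷ 8 = 2 chords.
Overall: 54 chords over 60 bars → 54/60 = 0.9 chords per bar.

0.9 chords per bar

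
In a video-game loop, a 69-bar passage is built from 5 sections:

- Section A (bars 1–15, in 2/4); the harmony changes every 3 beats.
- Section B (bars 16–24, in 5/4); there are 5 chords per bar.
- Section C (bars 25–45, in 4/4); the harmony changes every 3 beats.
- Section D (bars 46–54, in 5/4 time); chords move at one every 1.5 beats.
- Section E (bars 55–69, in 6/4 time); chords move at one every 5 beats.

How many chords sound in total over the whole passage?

A has 30 beats and chords last 3 each, so 10 chords.
B has 45 beats and chords last 1 each, so 45 chords.
C has 84 beats and chords last 3 each, so 28 chords.
D has 45 beats and chords last 1.5 each, so 30 chords.
E has 90 beats and chords last 5 each, so 18 chords.
Total: 10 + 45 + 28 + 30 + 18 = 131.

131 chords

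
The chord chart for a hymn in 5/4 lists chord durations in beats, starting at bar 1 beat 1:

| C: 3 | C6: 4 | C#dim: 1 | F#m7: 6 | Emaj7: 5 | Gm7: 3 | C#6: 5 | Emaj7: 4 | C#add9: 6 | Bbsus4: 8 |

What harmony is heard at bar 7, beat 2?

C#add9

Beat 2 of bar 7 is beat (7−1)×5 + 2 = 32 overall.
Running totals: C ends at 3, C6 ends at 7, C#dim ends at 8, F#m7 ends at 14, Emaj7 ends at 19, Gm7 ends at 22, C#6 ends at 27, Emaj7 ends at 31, C#add9 ends at 37.
Beat 32 falls within C#add9.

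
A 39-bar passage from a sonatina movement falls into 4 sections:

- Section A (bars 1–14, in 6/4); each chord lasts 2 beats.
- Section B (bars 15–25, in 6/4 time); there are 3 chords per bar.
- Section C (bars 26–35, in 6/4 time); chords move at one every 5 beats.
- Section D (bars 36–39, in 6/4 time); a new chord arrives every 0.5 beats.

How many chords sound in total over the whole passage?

135 chords

A has 84 beats and chords last 2 each, so 42 chords.
B has 66 beats and chords last 2 each, so 33 chords.
C has 60 beats and chords last 5 each, so 12 chords.
D has 24 beats and chords last 0.5 each, so 48 chords.
Total: 42 + 33 + 12 + 48 = 135.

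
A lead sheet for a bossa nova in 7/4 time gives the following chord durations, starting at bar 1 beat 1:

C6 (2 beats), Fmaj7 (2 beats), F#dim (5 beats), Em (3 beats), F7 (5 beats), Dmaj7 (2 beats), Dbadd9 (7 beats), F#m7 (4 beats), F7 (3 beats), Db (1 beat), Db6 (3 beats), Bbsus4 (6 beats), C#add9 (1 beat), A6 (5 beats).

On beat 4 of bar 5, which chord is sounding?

Beat 4 of bar 5 is beat (5−1)×7 + 4 = 32 overall.
Running totals: C6 ends at 2, Fmaj7 ends at 4, F#dim ends at 9, Em ends at 12, F7 ends at 17, Dmaj7 ends at 19, Dbadd9 ends at 26, F#m7 ends at 30, F7 ends at 33.
Beat 32 falls within F7.

F7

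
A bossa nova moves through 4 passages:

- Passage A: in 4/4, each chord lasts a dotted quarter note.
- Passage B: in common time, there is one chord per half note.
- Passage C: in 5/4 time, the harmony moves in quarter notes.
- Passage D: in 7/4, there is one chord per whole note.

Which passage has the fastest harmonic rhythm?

A: 4 beats/bar ÷ 1.5 beats/chord = 8/3 chords/bar.
B: 4 beats/bar ÷ 2 beats/chord = 2 chords/bar.
C: 5 beats/bar ÷ 1 beat/chord = 5 chords/bar.
D: 7 beats/bar ÷ 4 beats/chord = 1.75 chords/bar.
Fastest is C at 5 chords/bar.

Passage C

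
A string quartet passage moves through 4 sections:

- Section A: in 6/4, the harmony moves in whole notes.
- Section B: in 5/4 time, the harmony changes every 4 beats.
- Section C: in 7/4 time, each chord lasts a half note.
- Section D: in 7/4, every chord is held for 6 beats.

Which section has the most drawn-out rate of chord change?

A: 6 beats/bar ÷ 4 beats/chord = 1.5 chords/bar.
B: 5 beats/bar ÷ 4 beats/chord = 1.25 chords/bar.
C: 7 beats/bar ÷ 2 beats/chord = 3.5 chords/bar.
D: 7 beats/bar ÷ 6 beats/chord = 7/6 chords/bar.
Slowest is D at 7/6 chords/bar.

Section D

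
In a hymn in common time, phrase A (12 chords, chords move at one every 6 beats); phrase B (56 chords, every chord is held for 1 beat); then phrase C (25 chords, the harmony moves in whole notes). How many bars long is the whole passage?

57 bars

A: 12 × 6 = 72 beats = 18 bars.
B: 56 × 1 = 56 beats = 14 bars.
C: 25 × 4 = 100 beats = 25 bars.
Total: 18 + 14 + 25 = 57 bars.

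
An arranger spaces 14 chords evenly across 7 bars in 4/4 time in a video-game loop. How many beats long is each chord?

7 bars × 4 beats/bar = 28 beats total.
28 beats ÷ 14 chords = 2 beats per chord.
(That is a half note.)

2 beats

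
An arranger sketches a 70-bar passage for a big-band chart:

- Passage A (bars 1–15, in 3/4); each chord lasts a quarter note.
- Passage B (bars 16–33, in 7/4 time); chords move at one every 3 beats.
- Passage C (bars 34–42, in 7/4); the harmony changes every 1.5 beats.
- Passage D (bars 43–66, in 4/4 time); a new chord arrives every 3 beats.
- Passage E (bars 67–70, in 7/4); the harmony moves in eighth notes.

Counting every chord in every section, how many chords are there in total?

A: 15·3 = 45 beats, 45/1 = 45 chords.
B: 18·7 = 126 beats, 126/3 = 42 chords.
C: 9·7 = 63 beats, 63/1.5 = 42 chords.
D: 24·4 = 96 beats, 96/3 = 32 chords.
E: 4·7 = 28 beats, 28/0.5 = 56 chords.
Total: 45 + 42 + 42 + 32 + 56 = 217.

217 chords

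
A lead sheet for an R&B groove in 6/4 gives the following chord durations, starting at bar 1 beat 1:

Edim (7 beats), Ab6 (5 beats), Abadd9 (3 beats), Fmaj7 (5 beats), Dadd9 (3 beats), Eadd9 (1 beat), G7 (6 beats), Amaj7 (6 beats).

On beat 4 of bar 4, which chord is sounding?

Dadd9

Beat 4 of bar 4 is beat (4−1)×6 + 4 = 22 overall.
Running totals: Edim ends at 7, Ab6 ends at 12, Abadd9 ends at 15, Fmaj7 ends at 20, Dadd9 ends at 23.
Beat 22 falls within Dadd9.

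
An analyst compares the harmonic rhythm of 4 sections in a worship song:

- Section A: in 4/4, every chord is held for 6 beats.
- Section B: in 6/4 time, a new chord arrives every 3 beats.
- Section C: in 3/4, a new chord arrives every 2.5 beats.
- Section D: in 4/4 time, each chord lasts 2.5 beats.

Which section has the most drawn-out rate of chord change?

A: 4/6 = 2/3 chords/bar.
B: 6/3 = 2 chords/bar.
C: 3/2.5 = 1.2 chords/bar.
D: 4/2.5 = 1.6 chords/bar.
Slowest is A at 2/3 chords/bar.

Section A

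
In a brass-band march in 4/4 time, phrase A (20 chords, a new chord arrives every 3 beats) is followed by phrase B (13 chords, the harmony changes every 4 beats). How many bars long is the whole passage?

A: 20 × 3 = 60 beats = 15 bars.
B: 13 × 4 = 52 beats = 13 bars.
Total: 15 + 13 = 28 bars.

28 bars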